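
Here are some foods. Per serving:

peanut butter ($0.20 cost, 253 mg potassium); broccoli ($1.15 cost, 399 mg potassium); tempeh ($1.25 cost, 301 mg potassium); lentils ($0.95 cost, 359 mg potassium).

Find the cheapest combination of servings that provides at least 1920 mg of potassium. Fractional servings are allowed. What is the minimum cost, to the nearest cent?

Cost per mg of potassium: peanut butter $0.0008, lentils $0.0026, broccoli $0.0029, tempeh $0.0042.
With no serving limits, use only peanut butter: 1920 mg / 253 mg = 7.589 servings × $0.20 = $1.52.

$1.52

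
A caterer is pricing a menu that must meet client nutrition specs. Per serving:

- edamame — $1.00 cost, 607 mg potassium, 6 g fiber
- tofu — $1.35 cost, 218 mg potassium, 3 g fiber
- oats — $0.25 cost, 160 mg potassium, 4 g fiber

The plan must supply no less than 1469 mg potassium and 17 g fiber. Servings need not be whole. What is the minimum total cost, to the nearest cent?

edamame only: max(1469/607, 17/6) = 2.833 servings → $2.83.
tofu only: max(1469/218, 17/3) = 6.739 servings → $9.10.
oats only: max(1469/160, 17/4) = 9.181 servings → $2.30.
edamame + tofu with both tight: 1.366 servings and 2.934 servings → $5.33.
edamame + oats with both tight: 2.15 servings and 1.025 servings → $2.41.
tofu + oats: the both-tight solution has a negative serving — not a feasible corner.
Cheapest feasible corner: $2.30.

$2.30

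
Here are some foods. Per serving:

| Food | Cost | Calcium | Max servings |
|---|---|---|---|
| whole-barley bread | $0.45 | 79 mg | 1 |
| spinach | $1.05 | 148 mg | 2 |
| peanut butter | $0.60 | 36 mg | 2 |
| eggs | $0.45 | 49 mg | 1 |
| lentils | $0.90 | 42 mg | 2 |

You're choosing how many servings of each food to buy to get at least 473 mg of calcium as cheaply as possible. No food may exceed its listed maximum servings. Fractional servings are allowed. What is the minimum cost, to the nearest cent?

$3.82

Cost per mg of calcium: whole-barley bread $0.0057, spinach $0.0071, eggs $0.0092, peanut butter $0.0167, lentils $0.0214.
Take 1 serving of whole-barley bread: +79.0 mg calcium for $0.45 (total $0.45, still need 394.0 mg).
Take 2 servings of spinach: +296.0 mg calcium for $2.10 (total $2.55, still need 98.0 mg).
Take 1 serving of eggs: +49.0 mg calcium for $0.45 (total $3.00, still need 49.0 mg).
Take 1.361 servings of peanut butter: +49.0 mg calcium for $0.82 (total $3.82, still need 0.0 mg).
Filling from the cheapest source first is optimal under one linear minimum: $3.82.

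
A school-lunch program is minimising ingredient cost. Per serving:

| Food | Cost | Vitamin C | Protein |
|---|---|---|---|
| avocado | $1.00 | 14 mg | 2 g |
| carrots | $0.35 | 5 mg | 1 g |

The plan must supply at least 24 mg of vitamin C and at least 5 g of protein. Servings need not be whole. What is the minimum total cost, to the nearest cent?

Compare the cost at each extreme point of the feasible region.
avocado only: max(24/14, 5/2) = 2.5 servings → $2.50.
carrots only: max(24/5, 5/1) = 5 servings → $1.75.
avocado + carrots: intersection lies outside the first quadrant.
Cheapest feasible corner: $1.75.

$1.75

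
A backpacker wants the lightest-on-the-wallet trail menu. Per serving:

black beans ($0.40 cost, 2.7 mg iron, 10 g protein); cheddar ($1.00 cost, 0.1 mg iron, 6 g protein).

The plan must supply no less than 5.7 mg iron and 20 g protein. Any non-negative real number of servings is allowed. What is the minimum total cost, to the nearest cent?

$0.84

An LP optimum is at a vertex; with two nutrient constraints at most two foods are used. Check each candidate.
black beans only: max(5.7/2.7, 20/10) = 2.111 servings → $0.84.
cheddar only: max(5.7/0.1, 20/6) = 57 servings → $57.00.
black beans + cheddar: intersection lies outside the first quadrant.
The minimum over all feasible corners is $0.84.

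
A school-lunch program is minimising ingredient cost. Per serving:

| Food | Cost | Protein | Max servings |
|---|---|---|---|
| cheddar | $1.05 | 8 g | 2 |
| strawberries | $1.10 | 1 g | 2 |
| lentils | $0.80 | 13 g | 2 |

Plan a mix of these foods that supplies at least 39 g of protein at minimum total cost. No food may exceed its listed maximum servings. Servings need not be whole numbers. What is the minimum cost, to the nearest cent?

$3.31

Cost per g of protein: lentils $0.0615, cheddar $0.1313, strawberries $1.1000.
Take 2 servings of lentils: +26.0 g protein for $1.60 (total $1.60, still need 13.0 g).
Take 1.625 servings of cheddar: +13.0 g protein for $1.71 (total $3.31, still need 0.0 g).
Filling from the cheapest source first is optimal under one linear minimum: $3.31.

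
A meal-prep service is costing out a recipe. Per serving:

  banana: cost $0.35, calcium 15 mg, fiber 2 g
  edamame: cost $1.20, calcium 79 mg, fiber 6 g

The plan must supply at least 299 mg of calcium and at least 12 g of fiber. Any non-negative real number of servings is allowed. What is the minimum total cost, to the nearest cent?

$4.54

Minimising a linear cost over {calcium ≥ 299, fiber ≥ 12, servings ≥ 0} — the optimum is at a vertex, using one or two foods.
banana only: max(299/15, 12/2) = 19.93 servings → $6.98.
edamame only: max(299/79, 12/6) = 3.785 servings → $4.54.
banana + edamame: the both-tight solution has a negative serving — not a feasible corner.
So the least-cost plan costs $4.54.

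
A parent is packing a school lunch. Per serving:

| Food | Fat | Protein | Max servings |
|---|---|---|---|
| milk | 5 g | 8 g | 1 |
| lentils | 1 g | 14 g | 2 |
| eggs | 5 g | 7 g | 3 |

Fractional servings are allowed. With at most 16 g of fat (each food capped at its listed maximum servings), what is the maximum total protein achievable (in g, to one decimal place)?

Protein per g fat: lentils 14, milk 1.6, eggs 1.4.
Take 2 servings of lentils: uses 2 g fat, +28.0 g protein (running total 28.0 g).
Take 1 serving of milk: uses 5 g fat, +8.0 g protein (running total 36.0 g).
Take 1.8 servings of eggs: uses 9 g fat, +12.6 g protein (running total 48.6 g).
Filling greedily by protein-per-g fat is optimal for one linear limit, giving 48.6 g.

48.6 g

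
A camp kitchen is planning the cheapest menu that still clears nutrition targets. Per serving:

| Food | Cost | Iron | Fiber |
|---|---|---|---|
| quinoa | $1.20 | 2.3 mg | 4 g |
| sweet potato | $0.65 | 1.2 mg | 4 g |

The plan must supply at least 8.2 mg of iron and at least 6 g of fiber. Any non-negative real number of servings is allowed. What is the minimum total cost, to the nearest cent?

$4.28

quinoa only: max(8.2/2.3, 6/4) = 3.565 servings → $4.28.
sweet potato only: max(8.2/1.2, 6/4) = 6.833 servings → $4.44.
quinoa + sweet potato: intersection lies outside the first quadrant.
So the least-cost plan costs $4.28.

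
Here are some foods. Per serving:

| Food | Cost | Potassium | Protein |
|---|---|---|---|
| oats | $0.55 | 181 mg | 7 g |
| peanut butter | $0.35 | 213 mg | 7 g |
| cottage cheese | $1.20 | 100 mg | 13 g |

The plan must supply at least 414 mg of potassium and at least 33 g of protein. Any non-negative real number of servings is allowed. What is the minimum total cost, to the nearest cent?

Compare the cost at each extreme point of the feasible region.
oats only: max(414/181, 33/7) = 4.714 servings → $2.59.
peanut butter only: max(414/213, 33/7) = 4.714 servings → $1.65.
cottage cheese only: max(414/100, 33/13) = 4.14 servings → $4.97.
oats + peanut butter: intersection lies outside the first quadrant.
oats + cottage cheese with both tight: 1.26 servings and 1.86 servings → $2.93.
peanut butter + cottage cheese with both tight: 1.006 servings and 1.997 servings → $2.75.
Cheapest feasible corner: $1.65.

$1.65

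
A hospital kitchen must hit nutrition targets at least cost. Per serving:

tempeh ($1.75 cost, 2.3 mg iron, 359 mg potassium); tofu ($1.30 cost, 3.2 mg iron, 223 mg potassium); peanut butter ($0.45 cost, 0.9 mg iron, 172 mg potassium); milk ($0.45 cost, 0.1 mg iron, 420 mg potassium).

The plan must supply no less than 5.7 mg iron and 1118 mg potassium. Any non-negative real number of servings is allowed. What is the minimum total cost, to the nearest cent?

$2.88

The cheapest plan sits at a corner of the feasible region — with two constraints it uses at most two foods.
tempeh only: max(5.7/2.3, 1118/359) = 3.114 servings → $5.45.
tofu only: max(5.7/3.2, 1118/223) = 5.013 servings → $6.52.
peanut butter only: max(5.7/0.9, 1118/172) = 6.5 servings → $2.92.
milk only: max(5.7/0.1, 1118/420) = 57 servings → $25.65.
tempeh + tofu with both targets exact would need a negative amount; discard.
tempeh + peanut butter with both targets exact would need a negative amount; discard.
tempeh + milk with both tight: 2.454 servings and 0.5646 servings → $4.55.
tofu + peanut butter with both targets exact would need a negative amount; discard.
tofu + milk with both tight: 1.727 servings and 1.745 servings → $3.03.
peanut butter + milk with both tight: 6.325 servings and 0.07151 servings → $2.88.
Cheapest feasible corner: $2.88.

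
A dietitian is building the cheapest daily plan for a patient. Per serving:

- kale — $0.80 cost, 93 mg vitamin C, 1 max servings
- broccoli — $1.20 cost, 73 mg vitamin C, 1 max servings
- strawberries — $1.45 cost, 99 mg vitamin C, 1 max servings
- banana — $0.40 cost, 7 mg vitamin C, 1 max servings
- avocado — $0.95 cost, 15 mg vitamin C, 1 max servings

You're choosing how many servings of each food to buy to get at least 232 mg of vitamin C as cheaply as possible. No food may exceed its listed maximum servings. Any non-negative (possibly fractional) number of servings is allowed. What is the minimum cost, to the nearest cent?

$2.91

Cost per mg of vitamin C: kale $0.0086, strawberries $0.0146, broccoli $0.0164, banana $0.0571, avocado $0.0633.
Take 1 serving of kale: +93.0 mg vitamin C for $0.80 (total $0.80, still need 139.0 mg).
Take 1 serving of strawberries: +99.0 mg vitamin C for $1.45 (total $2.25, still need 40.0 mg).
Take 0.5479 servings of broccoli: +40.0 mg vitamin C for $0.66 (total $2.91, still need 0.0 mg).
Greedy by cheapest-per-mg is optimal for a single linear constraint, so the minimum cost is $2.91.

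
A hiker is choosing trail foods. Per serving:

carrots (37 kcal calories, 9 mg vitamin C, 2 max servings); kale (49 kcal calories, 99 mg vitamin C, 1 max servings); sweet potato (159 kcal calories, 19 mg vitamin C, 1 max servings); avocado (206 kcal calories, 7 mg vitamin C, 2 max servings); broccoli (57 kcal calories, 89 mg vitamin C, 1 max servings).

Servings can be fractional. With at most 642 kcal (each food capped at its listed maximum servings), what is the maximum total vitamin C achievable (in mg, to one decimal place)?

Vitamin C per kcal: kale 2.02, broccoli 1.561, carrots 0.2432, sweet potato 0.1195, avocado 0.03398.
Take 1 serving of kale: uses 49 kcal, +99.0 mg vitamin C (running total 99.0 mg).
Take 1 serving of broccoli: uses 57 kcal, +89.0 mg vitamin C (running total 188.0 mg).
Take 2 servings of carrots: uses 74 kcal, +18.0 mg vitamin C (running total 206.0 mg).
Take 1 serving of sweet potato: uses 159 kcal, +19.0 mg vitamin C (running total 225.0 mg).
Take 1.471 servings of avocado: uses 303 kcal, +10.3 mg vitamin C (running total 235.3 mg).
Greedy by best ratio exhausts the calories allowance optimally: 235.3 mg.

235.3 mg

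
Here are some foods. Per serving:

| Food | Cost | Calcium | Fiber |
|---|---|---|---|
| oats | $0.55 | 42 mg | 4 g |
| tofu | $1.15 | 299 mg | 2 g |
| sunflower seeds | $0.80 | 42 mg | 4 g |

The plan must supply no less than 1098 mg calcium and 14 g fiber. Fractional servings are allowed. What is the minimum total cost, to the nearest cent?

Minimising a linear cost over {calcium ≥ 1098, fiber ≥ 14, servings ≥ 0} — the optimum is at a vertex, using one or two foods.
oats only: max(1098/42, 14/4) = 26.14 servings → $14.38.
tofu only: max(1098/299, 14/2) = 7 servings → $8.05.
sunflower seeds only: max(1098/42, 14/4) = 26.14 servings → $20.91.
oats + tofu with both tight: 1.79 servings and 3.421 servings → $4.92.
oats + sunflower seeds (both tight): parallel constraints — no distinct corner.
tofu + sunflower seeds with both tight: 3.421 servings and 1.79 servings → $5.37.
Cheapest feasible corner: $4.92.

$4.92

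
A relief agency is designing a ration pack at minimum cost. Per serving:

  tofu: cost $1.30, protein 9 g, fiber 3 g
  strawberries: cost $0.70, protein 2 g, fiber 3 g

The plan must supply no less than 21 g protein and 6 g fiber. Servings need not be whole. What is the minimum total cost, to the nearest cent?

For a min-cost LP with two ≥-constraints, a basic feasible solution has at most two positive variables.
tofu only: max(21/9, 6/3) = 2.333 servings → $3.03.
strawberries only: max(21/2, 6/3) = 10.5 servings → $7.35.
tofu + strawberries with both targets exact would need a negative amount; discard.
The minimum over all feasible corners is $3.03.

$3.03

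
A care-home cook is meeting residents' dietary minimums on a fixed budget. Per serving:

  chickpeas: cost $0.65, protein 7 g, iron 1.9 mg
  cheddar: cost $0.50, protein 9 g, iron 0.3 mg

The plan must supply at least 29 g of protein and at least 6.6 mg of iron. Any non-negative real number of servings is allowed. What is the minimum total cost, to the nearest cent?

$2.49

chickpeas only: max(29/7, 6.6/1.9) = 4.143 servings → $2.69.
cheddar only: max(29/9, 6.6/0.3) = 22 servings → $11.00.
chickpeas + cheddar with both tight: 3.38 servings and 0.5933 servings → $2.49.
Cheapest feasible corner: $2.49.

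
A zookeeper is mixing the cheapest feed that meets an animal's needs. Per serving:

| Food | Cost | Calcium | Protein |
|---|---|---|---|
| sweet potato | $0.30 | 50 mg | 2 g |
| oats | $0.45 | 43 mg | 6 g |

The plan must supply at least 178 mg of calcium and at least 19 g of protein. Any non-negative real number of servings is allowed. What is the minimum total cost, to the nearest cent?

The cheapest plan sits at a corner of the feasible region — with two constraints it uses at most two foods.
sweet potato only: max(178/50, 19/2) = 9.5 servings → $2.85.
oats only: max(178/43, 19/6) = 4.14 servings → $1.86.
sweet potato + oats with both tight: 1.173 servings and 2.776 servings → $1.60.
The minimum over all feasible corners is $1.60.

$1.60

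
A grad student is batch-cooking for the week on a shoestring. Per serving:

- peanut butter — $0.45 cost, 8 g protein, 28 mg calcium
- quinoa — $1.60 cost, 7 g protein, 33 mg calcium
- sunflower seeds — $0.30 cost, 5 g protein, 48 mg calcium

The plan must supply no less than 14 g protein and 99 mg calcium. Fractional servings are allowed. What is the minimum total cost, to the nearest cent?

$0.82

Two binding constraints pin down two serving amounts, so the optimal mix uses at most two foods. The candidates are each food alone (scaled to the tighter of protein/calcium) and each pair with both constraints tight.
peanut butter only: max(14/8, 99/28) = 3.536 servings → $1.59.
quinoa only: max(14/7, 99/33) = 3 servings → $4.80.
sunflower seeds only: max(14/5, 99/48) = 2.8 servings → $0.84.
peanut butter + quinoa: the both-tight solution has a negative serving — not a feasible corner.
peanut butter + sunflower seeds with both tight: 0.7254 servings and 1.639 servings → $0.82.
quinoa + sunflower seeds with both tight: 1.035 servings and 1.351 servings → $2.06.
So the least-cost plan costs $0.82.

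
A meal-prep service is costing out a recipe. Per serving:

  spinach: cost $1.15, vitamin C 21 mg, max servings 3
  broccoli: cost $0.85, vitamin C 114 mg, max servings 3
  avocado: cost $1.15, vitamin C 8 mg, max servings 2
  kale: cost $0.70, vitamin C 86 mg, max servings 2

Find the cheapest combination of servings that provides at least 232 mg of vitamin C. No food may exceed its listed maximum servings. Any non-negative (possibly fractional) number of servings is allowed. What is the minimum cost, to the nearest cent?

$1.73

Cost per mg of vitamin C: broccoli $0.0075, kale $0.0081, spinach $0.0548, avocado $0.1437.
Take 2.035 servings of broccoli: +232.0 mg vitamin C for $1.73 (total $1.73, still need 0.0 mg).
Greedy by cheapest-per-mg is optimal for a single linear constraint, so the minimum cost is $1.73.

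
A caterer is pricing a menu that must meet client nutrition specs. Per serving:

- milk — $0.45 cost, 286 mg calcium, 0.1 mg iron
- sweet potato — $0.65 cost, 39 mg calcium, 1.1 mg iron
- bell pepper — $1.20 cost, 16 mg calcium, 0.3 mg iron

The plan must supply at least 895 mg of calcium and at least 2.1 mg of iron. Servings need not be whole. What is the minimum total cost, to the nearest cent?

$2.38

Two binding constraints pin down two serving amounts, so the optimal mix uses at most two foods. The candidates are each food alone (scaled to the tighter of calcium/iron) and each pair with both constraints tight.
milk only: max(895/286, 2.1/0.1) = 21 servings → $9.45.
sweet potato only: max(895/39, 2.1/1.1) = 22.95 servings → $14.92.
bell pepper only: max(895/16, 2.1/0.3) = 55.94 servings → $67.12.
milk + sweet potato with both tight: 2.905 servings and 1.645 servings → $2.38.
milk + bell pepper with both tight: 2.79 servings and 6.07 servings → $8.54.
sweet potato + bell pepper with both targets exact would need a negative amount; discard.
The minimum over all feasible corners is $2.38.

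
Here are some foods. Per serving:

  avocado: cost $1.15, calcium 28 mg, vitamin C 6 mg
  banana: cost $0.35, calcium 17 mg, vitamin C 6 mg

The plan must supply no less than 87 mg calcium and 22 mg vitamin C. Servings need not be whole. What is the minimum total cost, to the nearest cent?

$1.79

An LP optimum is at a vertex; with two nutrient constraints at most two foods are used. Check each candidate.
avocado only: max(87/28, 22/6) = 3.667 servings → $4.22.
banana only: max(87/17, 22/6) = 5.118 servings → $1.79.
avocado + banana with both tight: 2.242 servings and 1.424 servings → $3.08.
The minimum over all feasible corners is $1.79.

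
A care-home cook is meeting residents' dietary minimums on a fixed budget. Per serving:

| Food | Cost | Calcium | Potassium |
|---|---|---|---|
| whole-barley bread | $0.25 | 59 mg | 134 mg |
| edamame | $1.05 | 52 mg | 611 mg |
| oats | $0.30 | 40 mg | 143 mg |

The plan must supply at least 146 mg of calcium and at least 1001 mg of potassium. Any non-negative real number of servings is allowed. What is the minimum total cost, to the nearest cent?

$1.75

Check every corner: each single food scaled to meet both minima, and each pair solved so both constraints bind.
whole-barley bread only: max(146/59, 1001/134) = 7.47 servings → $1.87.
edamame only: max(146/52, 1001/611) = 2.808 servings → $2.95.
oats only: max(146/40, 1001/143) = 7 servings → $2.10.
whole-barley bread + edamame with both tight: 1.278 servings and 1.358 servings → $1.75.
whole-barley bread + oats with both targets exact would need a negative amount; discard.
edamame + oats with both tight: 1.127 servings and 2.185 servings → $1.84.
So the least-cost plan costs $1.75.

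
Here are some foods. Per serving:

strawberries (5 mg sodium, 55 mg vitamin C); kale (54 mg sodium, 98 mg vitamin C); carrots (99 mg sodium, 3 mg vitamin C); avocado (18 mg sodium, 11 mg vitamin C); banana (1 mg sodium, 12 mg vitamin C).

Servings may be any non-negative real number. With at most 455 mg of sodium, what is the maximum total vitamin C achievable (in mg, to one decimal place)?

Vitamin C per mg sodium: banana 12, strawberries 11, kale 1.815, avocado 0.6111, carrots 0.0303.
With no serving limits, spend the whole sodium allowance on banana: 455 mg / 1 mg × 12 mg = 5460.0 mg.

5460.0 mg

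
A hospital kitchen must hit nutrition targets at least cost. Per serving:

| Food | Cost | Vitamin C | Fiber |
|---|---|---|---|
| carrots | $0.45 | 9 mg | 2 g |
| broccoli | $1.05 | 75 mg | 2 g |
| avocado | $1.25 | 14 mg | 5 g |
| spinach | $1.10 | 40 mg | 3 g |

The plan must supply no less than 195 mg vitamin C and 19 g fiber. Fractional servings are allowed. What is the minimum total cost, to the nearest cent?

$5.27

Two binding constraints pin down two serving amounts, so the optimal mix uses at most two foods. The candidates are each food alone (scaled to the tighter of vitamin C/fiber) and each pair with both constraints tight.
carrots only: max(195/9, 19/2) = 21.67 servings → $9.75.
broccoli only: max(195/75, 19/2) = 9.5 servings → $9.97.
avocado only: max(195/14, 19/5) = 13.93 servings → $17.41.
spinach only: max(195/40, 19/3) = 6.333 servings → $6.97.
carrots + broccoli with both tight: 7.841 servings and 1.659 servings → $5.27.
carrots + avocado: the both-tight solution has a negative serving — not a feasible corner.
carrots + spinach with both tight: 3.302 servings and 4.132 servings → $6.03.
broccoli + avocado with both tight: 2.043 servings and 2.983 servings → $5.87.
broccoli + spinach: the both-tight solution has a negative serving — not a feasible corner.
avocado + spinach with both tight: 1.108 servings and 4.487 servings → $6.32.
Cheapest feasible corner: $5.27.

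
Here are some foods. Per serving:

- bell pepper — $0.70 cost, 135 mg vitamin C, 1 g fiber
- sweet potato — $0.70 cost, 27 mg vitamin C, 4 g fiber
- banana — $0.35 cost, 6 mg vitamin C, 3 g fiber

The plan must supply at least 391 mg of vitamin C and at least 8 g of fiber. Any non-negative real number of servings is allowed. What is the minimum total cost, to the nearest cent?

bell pepper only: max(391/135, 8/1) = 8 servings → $5.60.
sweet potato only: max(391/27, 8/4) = 14.48 servings → $10.14.
banana only: max(391/6, 8/3) = 65.17 servings → $22.81.
bell pepper + sweet potato with both tight: 2.628 servings and 1.343 servings → $2.78.
bell pepper + banana with both tight: 2.82 servings and 1.727 servings → $2.58.
sweet potato + banana: intersection lies outside the first quadrant.
Cheapest feasible corner: $2.58.

$2.58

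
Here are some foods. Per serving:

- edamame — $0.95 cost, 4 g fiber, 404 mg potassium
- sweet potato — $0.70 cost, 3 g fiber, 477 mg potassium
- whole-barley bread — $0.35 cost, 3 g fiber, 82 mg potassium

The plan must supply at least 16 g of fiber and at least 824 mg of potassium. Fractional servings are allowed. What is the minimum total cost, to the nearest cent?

$2.21

Two binding constraints pin down two serving amounts, so the optimal mix uses at most two foods. The candidates are each food alone (scaled to the tighter of fiber/potassium) and each pair with both constraints tight.
edamame only: max(16/4, 824/404) = 4 servings → $3.80.
sweet potato only: max(16/3, 824/477) = 5.333 servings → $3.73.
whole-barley bread only: max(16/3, 824/82) = 10.05 servings → $3.52.
edamame + sweet potato with both targets exact would need a negative amount; discard.
edamame + whole-barley bread with both tight: 1.312 servings and 3.584 servings → $2.50.
sweet potato + whole-barley bread with both tight: 0.9789 servings and 4.354 servings → $2.21.
So the least-cost plan costs $2.21.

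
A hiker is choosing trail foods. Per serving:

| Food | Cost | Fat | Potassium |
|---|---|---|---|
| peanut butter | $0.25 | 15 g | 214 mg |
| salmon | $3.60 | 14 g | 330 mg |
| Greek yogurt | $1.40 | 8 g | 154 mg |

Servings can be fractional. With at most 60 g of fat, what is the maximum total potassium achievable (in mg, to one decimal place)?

Potassium per g fat: salmon 23.57, Greek yogurt 19.25, peanut butter 14.27.
With no serving limits, spend the whole fat allowance on salmon: 60 g / 14 g × 330 mg = 1414.3 mg.

1414.3 mg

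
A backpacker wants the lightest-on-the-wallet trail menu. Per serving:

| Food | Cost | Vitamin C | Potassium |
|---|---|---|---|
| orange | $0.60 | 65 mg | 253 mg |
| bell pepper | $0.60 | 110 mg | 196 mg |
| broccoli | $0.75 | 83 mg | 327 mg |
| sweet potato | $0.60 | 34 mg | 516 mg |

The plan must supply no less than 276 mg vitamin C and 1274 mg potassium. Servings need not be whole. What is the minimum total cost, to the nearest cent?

orange only: max(276/65, 1274/253) = 5.036 servings → $3.02.
bell pepper only: max(276/110, 1274/196) = 6.5 servings → $3.90.
broccoli only: max(276/83, 1274/327) = 3.896 servings → $2.92.
sweet potato only: max(276/34, 1274/516) = 8.118 servings → $4.87.
orange + bell pepper: intersection lies outside the first quadrant.
orange + broccoli with both targets exact would need a negative amount; discard.
orange + sweet potato with both tight: 3.974 servings and 0.5206 servings → $2.70.
bell pepper + broccoli: intersection lies outside the first quadrant.
bell pepper + sweet potato with both tight: 1.978 servings and 1.718 servings → $2.22.
broccoli + sweet potato with both tight: 3.125 servings and 0.4885 servings → $2.64.
The minimum over all feasible corners is $2.22.

$2.22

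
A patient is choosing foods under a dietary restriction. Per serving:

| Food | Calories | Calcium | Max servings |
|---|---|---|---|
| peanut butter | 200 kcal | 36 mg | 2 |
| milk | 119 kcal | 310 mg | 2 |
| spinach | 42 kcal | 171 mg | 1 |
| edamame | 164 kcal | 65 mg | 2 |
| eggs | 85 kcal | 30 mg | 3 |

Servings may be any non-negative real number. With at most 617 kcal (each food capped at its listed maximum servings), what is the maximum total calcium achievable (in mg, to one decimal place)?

924.2 mg

Calcium per kcal: spinach 4.071, milk 2.605, edamame 0.3963, eggs 0.3529, peanut butter 0.18.
Take 1 serving of spinach: uses 42 kcal, +171.0 mg calcium (running total 171.0 mg).
Take 2 servings of milk: uses 238 kcal, +620.0 mg calcium (running total 791.0 mg).
Take 2 servings of edamame: uses 328 kcal, +130.0 mg calcium (running total 921.0 mg).
Take 0.1059 servings of eggs: uses 9 kcal, +3.2 mg calcium (running total 924.2 mg).
Greedy by best ratio exhausts the calories allowance optimally: 924.2 mg.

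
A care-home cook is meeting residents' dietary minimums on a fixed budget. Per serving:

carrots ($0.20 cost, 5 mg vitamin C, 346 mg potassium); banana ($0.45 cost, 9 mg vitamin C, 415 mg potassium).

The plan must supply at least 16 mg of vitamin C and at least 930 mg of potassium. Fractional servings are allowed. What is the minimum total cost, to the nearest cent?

carrots only: max(16/5, 930/346) = 3.2 servings → $0.64.
banana only: max(16/9, 930/415) = 2.241 servings → $1.01.
carrots + banana with both tight: 1.665 servings and 0.8527 servings → $0.72.
Cheapest feasible corner: $0.64.

$0.64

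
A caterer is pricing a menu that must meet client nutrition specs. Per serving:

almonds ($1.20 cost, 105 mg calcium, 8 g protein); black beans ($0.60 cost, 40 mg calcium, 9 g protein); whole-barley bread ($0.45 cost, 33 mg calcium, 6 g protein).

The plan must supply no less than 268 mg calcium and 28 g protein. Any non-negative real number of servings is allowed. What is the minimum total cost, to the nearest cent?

At the optimum either one food covers both requirements or two foods hit both targets exactly; no other combination can be cheaper.
almonds only: max(268/105, 28/8) = 3.5 servings → $4.20.
black beans only: max(268/40, 28/9) = 6.7 servings → $4.02.
whole-barley bread only: max(268/33, 28/6) = 8.121 servings → $3.65.
almonds + black beans with both tight: 2.067 servings and 1.274 servings → $3.24.
almonds + whole-barley bread with both tight: 1.869 servings and 2.175 servings → $3.22.
black beans + whole-barley bread with both targets exact would need a negative amount; discard.
Cheapest feasible corner: $3.22.

$3.22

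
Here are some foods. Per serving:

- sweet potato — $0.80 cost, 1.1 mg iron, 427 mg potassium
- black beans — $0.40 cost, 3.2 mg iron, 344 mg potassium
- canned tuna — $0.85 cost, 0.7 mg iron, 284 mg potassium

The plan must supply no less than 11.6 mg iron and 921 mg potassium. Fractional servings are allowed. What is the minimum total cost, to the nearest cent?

$1.45

Minimising a linear cost over {iron ≥ 11.6, potassium ≥ 921, servings ≥ 0} — the optimum is at a vertex, using one or two foods.
sweet potato only: max(11.6/1.1, 921/427) = 10.55 servings → $8.44.
black beans only: max(11.6/3.2, 921/344) = 3.625 servings → $1.45.
canned tuna only: max(11.6/0.7, 921/284) = 16.57 servings → $14.09.
sweet potato + black beans with both targets exact would need a negative amount; discard.
sweet potato + canned tuna: intersection lies outside the first quadrant.
black beans + canned tuna with both targets exact would need a negative amount; discard.
So the least-cost plan costs $1.45.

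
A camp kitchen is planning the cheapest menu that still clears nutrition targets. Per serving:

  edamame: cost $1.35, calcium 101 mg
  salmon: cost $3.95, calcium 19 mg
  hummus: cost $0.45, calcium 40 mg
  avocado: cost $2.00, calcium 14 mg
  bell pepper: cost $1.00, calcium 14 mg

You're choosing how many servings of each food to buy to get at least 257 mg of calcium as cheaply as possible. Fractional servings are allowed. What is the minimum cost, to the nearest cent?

Cost per mg of calcium: hummus $0.0112, edamame $0.0134, bell pepper $0.0714, avocado $0.1429, salmon $0.2079.
With no serving limits, use only hummus: 257 mg / 40 mg = 6.425 servings × $0.45 = $2.89.

$2.89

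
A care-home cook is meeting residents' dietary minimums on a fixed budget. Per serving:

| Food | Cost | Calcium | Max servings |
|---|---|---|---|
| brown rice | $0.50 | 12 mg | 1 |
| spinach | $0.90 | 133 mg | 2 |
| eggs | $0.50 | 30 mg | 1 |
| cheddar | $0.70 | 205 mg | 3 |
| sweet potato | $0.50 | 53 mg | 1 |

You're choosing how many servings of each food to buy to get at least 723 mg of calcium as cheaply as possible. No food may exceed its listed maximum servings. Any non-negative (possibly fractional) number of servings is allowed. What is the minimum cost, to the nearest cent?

Cost per mg of calcium: cheddar $0.0034, spinach $0.0068, sweet potato $0.0094, eggs $0.0167, brown rice $0.0417.
Take 3 servings of cheddar: +615.0 mg calcium for $2.10 (total $2.10, still need 108.0 mg).
Take 0.812 servings of spinach: +108.0 mg calcium for $0.73 (total $2.83, still need 0.0 mg).
Filling from the cheapest source first is optimal under one linear minimum: $2.83.

$2.83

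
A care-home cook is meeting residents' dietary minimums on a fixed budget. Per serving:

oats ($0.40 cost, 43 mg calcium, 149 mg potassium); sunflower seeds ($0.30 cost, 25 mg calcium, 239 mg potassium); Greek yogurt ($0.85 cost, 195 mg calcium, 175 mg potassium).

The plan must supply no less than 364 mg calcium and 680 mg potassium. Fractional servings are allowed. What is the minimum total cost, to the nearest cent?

Minimising a linear cost over {calcium ≥ 364, potassium ≥ 680, servings ≥ 0} — the optimum is at a vertex, using one or two foods.
oats only: max(364/43, 680/149) = 8.465 servings → $3.39.
sunflower seeds only: max(364/25, 680/239) = 14.56 servings → $4.37.
Greek yogurt only: max(364/195, 680/175) = 3.886 servings → $3.30.
oats + sunflower seeds: intersection lies outside the first quadrant.
oats + Greek yogurt with both tight: 3.2 servings and 1.161 servings → $2.27.
sunflower seeds + Greek yogurt with both tight: 1.632 servings and 1.657 servings → $1.90.
So the least-cost plan costs $1.90.

$1.90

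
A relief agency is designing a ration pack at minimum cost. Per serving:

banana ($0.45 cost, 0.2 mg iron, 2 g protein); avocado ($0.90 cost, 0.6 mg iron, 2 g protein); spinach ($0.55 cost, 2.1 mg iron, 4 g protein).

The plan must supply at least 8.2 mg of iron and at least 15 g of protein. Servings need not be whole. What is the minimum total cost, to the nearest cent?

This is a tiny linear program; its minimum lies at a vertex of the feasible set. List the vertices and price them.
banana only: max(8.2/0.2, 15/2) = 41 servings → $18.45.
avocado only: max(8.2/0.6, 15/2) = 13.67 servings → $12.30.
spinach only: max(8.2/2.1, 15/4) = 3.905 servings → $2.15.
banana + avocado with both targets exact would need a negative amount; discard.
banana + spinach: the both-tight solution has a negative serving — not a feasible corner.
avocado + spinach: intersection lies outside the first quadrant.
Cheapest feasible corner: $2.15.

$2.15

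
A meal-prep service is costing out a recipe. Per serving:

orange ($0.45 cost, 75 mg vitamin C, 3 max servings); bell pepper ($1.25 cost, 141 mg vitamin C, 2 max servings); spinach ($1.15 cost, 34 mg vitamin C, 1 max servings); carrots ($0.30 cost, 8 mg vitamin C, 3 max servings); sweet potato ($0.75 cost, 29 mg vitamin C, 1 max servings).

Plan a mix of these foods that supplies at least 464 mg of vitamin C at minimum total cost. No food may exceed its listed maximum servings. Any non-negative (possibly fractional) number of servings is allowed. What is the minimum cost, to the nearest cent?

$3.47

Cost per mg of vitamin C: orange $0.0060, bell pepper $0.0089, sweet potato $0.0259, spinach $0.0338, carrots $0.0375.
Take 3 servings of orange: +225.0 mg vitamin C for $1.35 (total $1.35, still need 239.0 mg).
Take 1.695 servings of bell pepper: +239.0 mg vitamin C for $2.12 (total $3.47, still need 0.0 mg).
Greedy by cheapest-per-mg is optimal for a single linear constraint, so the minimum cost is $3.47.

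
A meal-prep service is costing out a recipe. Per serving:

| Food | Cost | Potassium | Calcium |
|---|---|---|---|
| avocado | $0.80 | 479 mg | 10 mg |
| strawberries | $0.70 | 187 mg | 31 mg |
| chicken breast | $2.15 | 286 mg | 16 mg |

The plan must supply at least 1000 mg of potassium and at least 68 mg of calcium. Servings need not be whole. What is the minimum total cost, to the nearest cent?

Compare the cost at each extreme point of the feasible region.
avocado only: max(1000/479, 68/10) = 6.8 servings → $5.44.
strawberries only: max(1000/187, 68/31) = 5.348 servings → $3.74.
chicken breast only: max(1000/286, 68/16) = 4.25 servings → $9.14.
avocado + strawberries with both tight: 1.409 servings and 1.739 servings → $2.34.
avocado + chicken breast: the both-tight solution has a negative serving — not a feasible corner.
strawberries + chicken breast with both tight: 0.587 servings and 3.113 servings → $7.10.
Cheapest feasible corner: $2.34.

$2.34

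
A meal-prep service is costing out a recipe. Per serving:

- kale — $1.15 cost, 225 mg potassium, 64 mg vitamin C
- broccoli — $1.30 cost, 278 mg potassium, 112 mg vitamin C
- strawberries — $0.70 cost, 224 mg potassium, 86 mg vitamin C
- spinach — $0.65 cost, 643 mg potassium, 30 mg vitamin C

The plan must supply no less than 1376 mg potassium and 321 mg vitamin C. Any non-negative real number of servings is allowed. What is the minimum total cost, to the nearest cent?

$3.00

Minimising a linear cost over {potassium ≥ 1376, vitamin C ≥ 321, servings ≥ 0} — the optimum is at a vertex, using one or two foods.
kale only: max(1376/225, 321/64) = 6.116 servings → $7.03.
broccoli only: max(1376/278, 321/112) = 4.95 servings → $6.43.
strawberries only: max(1376/224, 321/86) = 6.143 servings → $4.30.
spinach only: max(1376/643, 321/30) = 10.7 servings → $6.96.
kale + broccoli: intersection lies outside the first quadrant.
kale + strawberries: intersection lies outside the first quadrant.
kale + spinach with both tight: 4.8 servings and 0.4604 servings → $5.82.
broccoli + strawberries: the both-tight solution has a negative serving — not a feasible corner.
broccoli + spinach with both tight: 2.593 servings and 1.019 servings → $4.03.
strawberries + spinach with both tight: 3.399 servings and 0.9558 servings → $3.00.
So the least-cost plan costs $3.00.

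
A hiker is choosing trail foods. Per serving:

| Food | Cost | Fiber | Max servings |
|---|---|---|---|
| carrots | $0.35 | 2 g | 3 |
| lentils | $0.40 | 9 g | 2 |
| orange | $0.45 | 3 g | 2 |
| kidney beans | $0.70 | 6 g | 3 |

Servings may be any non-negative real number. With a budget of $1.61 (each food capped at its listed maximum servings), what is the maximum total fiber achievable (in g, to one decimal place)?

24.9 g

Fiber per dollar: lentils 22.5, kidney beans 8.571, orange 6.667, carrots 5.714.
Take 2 servings of lentils: spends $0.80, +18.0 g fiber (running total 18.0 g).
Take 1.157 servings of kidney beans: spends $0.81, +6.9 g fiber (running total 24.9 g).
Greedy by best ratio exhausts the cost allowance optimally: 24.9 g.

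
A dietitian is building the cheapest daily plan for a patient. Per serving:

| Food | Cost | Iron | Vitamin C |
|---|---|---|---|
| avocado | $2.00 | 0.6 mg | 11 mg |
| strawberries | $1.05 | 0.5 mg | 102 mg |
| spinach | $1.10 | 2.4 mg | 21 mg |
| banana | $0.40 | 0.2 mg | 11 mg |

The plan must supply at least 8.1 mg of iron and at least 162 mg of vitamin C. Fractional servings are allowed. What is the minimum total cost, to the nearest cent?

$4.48

Two binding constraints pin down two serving amounts, so the optimal mix uses at most two foods. The candidates are each food alone (scaled to the tighter of iron/vitamin C) and each pair with both constraints tight.
avocado only: max(8.1/0.6, 162/11) = 14.73 servings → $29.45.
strawberries only: max(8.1/0.5, 162/102) = 16.2 servings → $17.01.
spinach only: max(8.1/2.4, 162/21) = 7.714 servings → $8.49.
banana only: max(8.1/0.2, 162/11) = 40.5 servings → $16.20.
avocado + strawberries with both tight: 13.38 servings and 0.1454 servings → $26.91.
avocado + spinach: the both-tight solution has a negative serving — not a feasible corner.
avocado + banana with both tight: 12.89 servings and 1.841 servings → $26.51.
strawberries + spinach with both tight: 0.9334 servings and 3.181 servings → $4.48.
strawberries + banana: the both-tight solution has a negative serving — not a feasible corner.
spinach + banana with both tight: 2.554 servings and 9.851 servings → $6.75.
Cheapest feasible corner: $4.48.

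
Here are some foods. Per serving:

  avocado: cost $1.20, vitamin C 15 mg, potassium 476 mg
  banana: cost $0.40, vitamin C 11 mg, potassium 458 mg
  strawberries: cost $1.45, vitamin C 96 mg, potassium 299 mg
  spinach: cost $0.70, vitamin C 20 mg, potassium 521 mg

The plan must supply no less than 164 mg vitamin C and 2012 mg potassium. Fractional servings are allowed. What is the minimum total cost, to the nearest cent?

The cheapest plan sits at a corner of the feasible region — with two constraints it uses at most two foods.
avocado only: max(164/15, 2012/476) = 10.93 servings → $13.12.
banana only: max(164/11, 2012/458) = 14.91 servings → $5.96.
strawberries only: max(164/96, 2012/299) = 6.729 servings → $9.76.
spinach only: max(164/20, 2012/521) = 8.2 servings → $5.74.
avocado + banana: the both-tight solution has a negative serving — not a feasible corner.
avocado + strawberries with both tight: 3.497 servings and 1.162 servings → $5.88.
avocado + spinach: the both-tight solution has a negative serving — not a feasible corner.
banana + strawberries with both tight: 3.543 servings and 1.302 servings → $3.31.
banana + spinach with both targets exact would need a negative amount; discard.
strawberries + spinach with both tight: 1.027 servings and 3.273 servings → $3.78.
Cheapest feasible corner: $3.31.

$3.31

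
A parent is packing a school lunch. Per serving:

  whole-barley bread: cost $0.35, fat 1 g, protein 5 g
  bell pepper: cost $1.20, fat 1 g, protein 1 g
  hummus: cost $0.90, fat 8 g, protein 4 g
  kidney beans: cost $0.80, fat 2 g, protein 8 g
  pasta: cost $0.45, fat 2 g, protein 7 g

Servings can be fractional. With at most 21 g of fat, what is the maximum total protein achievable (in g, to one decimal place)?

Protein per g fat: whole-barley bread 5, kidney beans 4, pasta 3.5, bell pepper 1, hummus 0.5.
With no serving limits, spend the whole fat allowance on whole-barley bread: 21 g / 1 g × 5 g = 105.0 g.

105.0 g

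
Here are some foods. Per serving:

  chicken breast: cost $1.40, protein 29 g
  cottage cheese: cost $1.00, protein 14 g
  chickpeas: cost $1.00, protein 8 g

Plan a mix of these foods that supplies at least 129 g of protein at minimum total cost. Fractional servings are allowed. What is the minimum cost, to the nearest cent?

Cost per g of protein: chicken breast $0.0483, cottage cheese $0.0714, chickpeas $0.1250.
With no serving limits, use only chicken breast: 129 g / 29 g = 4.448 servings × $1.40 = $6.23.

$6.23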